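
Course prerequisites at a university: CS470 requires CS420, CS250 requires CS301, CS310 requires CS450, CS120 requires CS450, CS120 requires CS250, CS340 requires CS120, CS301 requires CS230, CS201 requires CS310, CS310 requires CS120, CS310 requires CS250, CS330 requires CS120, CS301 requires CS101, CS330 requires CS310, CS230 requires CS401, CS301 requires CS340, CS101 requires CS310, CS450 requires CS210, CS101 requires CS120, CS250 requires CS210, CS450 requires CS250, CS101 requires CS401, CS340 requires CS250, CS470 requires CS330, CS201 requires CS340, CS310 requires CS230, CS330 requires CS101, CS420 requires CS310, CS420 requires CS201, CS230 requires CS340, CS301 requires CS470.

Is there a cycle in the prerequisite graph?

Yes

DFS with white/gray/black marking, starting from CS250:
CS250 gray
  CS210 gray
  CS210 black
  CS301 gray
    CS101 gray
      CS401 gray
      CS401 black
      CS120 gray
        CS450 gray
          CS450→CS210: CS210 black — skip
          CS450→CS250: CS250 is gray → back edge
Back edge found, so a cycle exists: CS250 → CS301 → CS101 → CS120 → CS450 → CS250.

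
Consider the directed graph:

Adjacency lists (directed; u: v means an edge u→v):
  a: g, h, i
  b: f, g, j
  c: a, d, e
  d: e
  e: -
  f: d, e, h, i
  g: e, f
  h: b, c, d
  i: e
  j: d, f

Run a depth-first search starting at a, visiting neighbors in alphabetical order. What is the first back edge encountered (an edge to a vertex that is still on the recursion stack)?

b->f

DFS from a (visiting neighbors in alphabetical order); mark gray on enter, black on exit:
a gray
  g gray
    e gray
    e black
    f gray
      d gray
        d→e: e black — skip
      d black
      f→e: e black — skip
      h gray
        b gray
          b→f: f is gray → back edge
First back edge: b → f.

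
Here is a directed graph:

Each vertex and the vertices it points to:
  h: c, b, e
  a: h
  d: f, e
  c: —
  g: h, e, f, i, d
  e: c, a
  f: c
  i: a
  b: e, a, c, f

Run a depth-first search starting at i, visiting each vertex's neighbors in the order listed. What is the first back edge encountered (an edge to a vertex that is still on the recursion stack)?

DFS from i (visiting each vertex's neighbors in the order listed); mark gray on enter, black on exit:
i gray
  a gray
    h gray
      c gray
      c black
      b gray
        e gray
          e→c: c black — skip
          e→a: a is gray → back edge
First back edge: e → a.

e→a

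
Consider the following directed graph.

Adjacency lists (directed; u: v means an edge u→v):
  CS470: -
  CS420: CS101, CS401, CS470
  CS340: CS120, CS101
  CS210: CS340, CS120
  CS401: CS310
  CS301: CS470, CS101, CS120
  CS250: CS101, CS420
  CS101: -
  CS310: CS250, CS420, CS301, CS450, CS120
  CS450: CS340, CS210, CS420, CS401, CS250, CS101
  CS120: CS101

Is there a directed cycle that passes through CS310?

CS310 is on a cycle iff CS310 can reach itself via ≥1 edge.
CS310 → CS420 → CS401 → CS310 — yes.

Yes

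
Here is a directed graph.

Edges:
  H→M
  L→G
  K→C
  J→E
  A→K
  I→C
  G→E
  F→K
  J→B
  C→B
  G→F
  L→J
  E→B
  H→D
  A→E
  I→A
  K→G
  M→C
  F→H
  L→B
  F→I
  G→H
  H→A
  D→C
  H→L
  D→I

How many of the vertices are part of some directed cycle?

A vertex is on a directed cycle iff it belongs to a strongly connected component of size ≥ 2 (or has a self-loop).
The vertices on cycles are {A, D, F, G, H, I, K, L} — 8 in total.

8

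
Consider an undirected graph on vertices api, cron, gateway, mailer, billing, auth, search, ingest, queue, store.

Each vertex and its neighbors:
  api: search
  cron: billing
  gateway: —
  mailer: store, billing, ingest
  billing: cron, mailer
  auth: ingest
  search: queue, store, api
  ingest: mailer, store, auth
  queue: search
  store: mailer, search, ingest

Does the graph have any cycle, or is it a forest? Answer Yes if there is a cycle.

DFS, tracking each vertex's parent; an edge to a visited non-parent vertex closes a cycle.
Start from auth:
visit auth (parent –)
  visit ingest (parent auth)
    visit mailer (parent ingest)
      visit store (parent mailer)
        store–mailer: parent, skip
        visit search (parent store)
          visit queue (parent search)
            queue–search: parent, skip
          search–store: parent, skip
          visit api (parent search)
            api–search: parent, skip
        store–ingest: ingest visited and ≠ parent → cycle
Cycle: ingest – mailer – store – ingest.

Yes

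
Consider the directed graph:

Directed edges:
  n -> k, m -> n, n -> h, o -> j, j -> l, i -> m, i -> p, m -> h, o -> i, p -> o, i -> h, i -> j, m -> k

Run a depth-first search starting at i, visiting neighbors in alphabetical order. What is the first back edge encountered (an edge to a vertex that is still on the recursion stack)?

o→i

DFS from i (visiting neighbors in alphabetical order); mark gray on enter, black on exit:
i gray
  h gray
  h black
  j gray
    l gray
    l black
  j black
  m gray
    m→h: h black — skip
    k gray
    k black
    n gray
      n→h: h black — skip
      n→k: k black — skip
    n black
  m black
  p gray
    o gray
      o→i: i is gray → back edge
First back edge: o → i.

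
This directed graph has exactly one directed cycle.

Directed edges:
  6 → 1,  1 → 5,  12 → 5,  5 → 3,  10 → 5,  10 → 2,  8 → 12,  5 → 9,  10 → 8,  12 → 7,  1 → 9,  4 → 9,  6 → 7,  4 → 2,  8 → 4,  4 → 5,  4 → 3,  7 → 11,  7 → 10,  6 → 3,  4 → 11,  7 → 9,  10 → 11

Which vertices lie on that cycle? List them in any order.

DFS with gray/black marking from 7:
7 gray
  10 gray
    11 gray
    11 black
    5 gray
      3 gray
      3 black
      9 gray
      9 black
    5 black
    8 gray
      4 gray
        4→3: 3 black — skip
        2 gray
        2 black
        4→9: 9 black — skip
        4→11: 11 black — skip
        4→5: 5 black — skip
      4 black
      12 gray
        12→5: 5 black — skip
        12→7: 7 is gray → back edge
Back edge closes the cycle 7 → 10 → 8 → 12 → 7; its vertices are {7, 8, 10, 12}.

7, 8, 10, 12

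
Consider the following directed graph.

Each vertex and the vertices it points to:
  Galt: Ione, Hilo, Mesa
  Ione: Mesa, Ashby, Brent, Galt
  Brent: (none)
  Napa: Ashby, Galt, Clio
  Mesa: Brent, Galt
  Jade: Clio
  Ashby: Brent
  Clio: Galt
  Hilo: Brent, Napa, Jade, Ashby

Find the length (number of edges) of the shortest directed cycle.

For each vertex v, BFS finds the shortest path from v back to v.
The shortest such closed walk is Galt → Mesa → Galt, length 2.

2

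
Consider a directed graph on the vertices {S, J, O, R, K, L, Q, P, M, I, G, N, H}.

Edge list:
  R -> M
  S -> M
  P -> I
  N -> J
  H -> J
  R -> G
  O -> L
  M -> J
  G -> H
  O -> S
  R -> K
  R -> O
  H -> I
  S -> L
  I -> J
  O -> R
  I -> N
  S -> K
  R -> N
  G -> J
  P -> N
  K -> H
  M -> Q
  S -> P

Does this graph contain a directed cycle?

DFS with white/gray/black marking, starting from I:
I gray
  N gray
    J gray
    J black
  N black
  I→J: J black — skip
I black
S gray
  M gray
    Q gray
    Q black
    M→J: J black — skip
  M black
  L gray
  L black
  K gray
    H gray
      H→J: J black — skip
      H→I: I black — skip
    H black
  K black
  P gray
    P→I: I black — skip
    P→N: N black — skip
  P black
S black
O gray
  O→L: L black — skip
  O→S: S black — skip
  R gray
    R→K: K black — skip
    R→N: N black — skip
    G gray
      G→J: J black — skip
      G→H: H black — skip
    G black
    R→M: M black — skip
    R→O: O is gray → back edge
Back edge found, so a cycle exists: O → R → O.

Yes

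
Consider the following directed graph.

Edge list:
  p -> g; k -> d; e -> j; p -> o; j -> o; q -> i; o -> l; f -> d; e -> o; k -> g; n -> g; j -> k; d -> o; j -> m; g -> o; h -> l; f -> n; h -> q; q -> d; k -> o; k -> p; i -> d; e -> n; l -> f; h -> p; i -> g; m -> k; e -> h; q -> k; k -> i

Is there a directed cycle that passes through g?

Yes

g is on a cycle iff g can reach itself via ≥1 edge.
g → o → l → f → n → g — yes.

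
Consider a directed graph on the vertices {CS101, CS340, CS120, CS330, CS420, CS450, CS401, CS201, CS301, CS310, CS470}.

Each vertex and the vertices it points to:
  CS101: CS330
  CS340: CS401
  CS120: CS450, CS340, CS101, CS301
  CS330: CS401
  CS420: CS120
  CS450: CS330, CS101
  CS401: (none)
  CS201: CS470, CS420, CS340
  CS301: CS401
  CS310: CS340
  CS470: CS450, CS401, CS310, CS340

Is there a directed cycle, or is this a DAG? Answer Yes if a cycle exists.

DFS with white/gray/black marking, starting from CS101:
CS101 gray
  CS330 gray
    CS401 gray
    CS401 black
  CS330 black
CS101 black
CS340 gray
  CS340→CS401: CS401 black — skip
CS340 black
CS120 gray
  CS450 gray
    CS450→CS330: CS330 black — skip
    CS450→CS101: CS101 black — skip
  CS450 black
  CS120→CS340: CS340 black — skip
  CS120→CS101: CS101 black — skip
  CS301 gray
    CS301→CS401: CS401 black — skip
  CS301 black
CS120 black
CS420 gray
  CS420→CS120: CS120 black — skip
CS420 black
CS201 gray
  CS470 gray
    CS470→CS450: CS450 black — skip
    CS470→CS401: CS401 black — skip
    CS310 gray
      CS310→CS340: CS340 black — skip
    CS310 black
    CS470→CS340: CS340 black — skip
  CS470 black
  CS201→CS420: CS420 black — skip
  CS201→CS340: CS340 black — skip
CS201 black
Every edge goes to a white or black vertex — no back edge, so the graph is acyclic.

No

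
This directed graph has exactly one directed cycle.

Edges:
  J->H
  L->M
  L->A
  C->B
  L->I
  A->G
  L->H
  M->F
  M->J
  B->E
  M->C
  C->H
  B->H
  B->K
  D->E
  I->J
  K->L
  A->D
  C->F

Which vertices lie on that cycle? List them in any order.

B, C, K, L, M

DFS with gray/black marking from L:
L gray
  M gray
    C gray
      F gray
      F black
      H gray
      H black
      B gray
        B→H: H black — skip
        E gray
        E black
        K gray
          K→L: L is gray → back edge
Back edge closes the cycle L → M → C → B → K → L; its vertices are {B, C, K, L, M}.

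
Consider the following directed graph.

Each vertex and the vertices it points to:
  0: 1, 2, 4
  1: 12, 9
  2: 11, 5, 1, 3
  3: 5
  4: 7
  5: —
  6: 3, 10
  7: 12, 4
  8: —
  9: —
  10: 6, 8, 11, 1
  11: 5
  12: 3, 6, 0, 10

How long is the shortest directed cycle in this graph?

For each vertex v, BFS finds the shortest path from v back to v.
The shortest such closed walk is 7 → 4 → 7, length 2.

2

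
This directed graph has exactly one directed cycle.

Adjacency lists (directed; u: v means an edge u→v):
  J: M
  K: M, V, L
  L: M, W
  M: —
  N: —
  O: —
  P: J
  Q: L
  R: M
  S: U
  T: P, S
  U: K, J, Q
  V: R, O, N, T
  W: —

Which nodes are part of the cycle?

K, S, T, U, V

DFS with gray/black marking from U:
U gray
  K gray
    M gray
    M black
    V gray
      R gray
        R→M: M black — skip
      R black
      O gray
      O black
      N gray
      N black
      T gray
        P gray
          J gray
            J→M: M black — skip
          J black
        P black
        S gray
          S→U: U is gray → back edge
Back edge closes the cycle U → K → V → T → S → U; its vertices are {K, S, T, U, V}.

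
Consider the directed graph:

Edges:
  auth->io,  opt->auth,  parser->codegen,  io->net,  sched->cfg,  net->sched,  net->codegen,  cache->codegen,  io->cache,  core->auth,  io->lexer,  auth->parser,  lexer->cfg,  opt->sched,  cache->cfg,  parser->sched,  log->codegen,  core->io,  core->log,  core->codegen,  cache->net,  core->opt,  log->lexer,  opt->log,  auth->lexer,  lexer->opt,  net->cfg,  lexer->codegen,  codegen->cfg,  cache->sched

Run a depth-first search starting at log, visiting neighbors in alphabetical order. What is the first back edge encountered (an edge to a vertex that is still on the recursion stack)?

DFS from log (visiting neighbors in alphabetical order); mark gray on enter, black on exit:
log gray
  codegen gray
    cfg gray
    cfg black
  codegen black
  lexer gray
    lexer→cfg: cfg black — skip
    lexer→codegen: codegen black — skip
    opt gray
      auth gray
        io gray
          cache gray
            cache→cfg: cfg black — skip
            cache→codegen: codegen black — skip
            net gray
              net→cfg: cfg black — skip
              net→codegen: codegen black — skip
              sched gray
                sched→cfg: cfg black — skip
              sched black
            net black
            cache→sched: sched black — skip
          cache black
          io→lexer: lexer is gray → back edge
First back edge: io → lexer.

io→lexer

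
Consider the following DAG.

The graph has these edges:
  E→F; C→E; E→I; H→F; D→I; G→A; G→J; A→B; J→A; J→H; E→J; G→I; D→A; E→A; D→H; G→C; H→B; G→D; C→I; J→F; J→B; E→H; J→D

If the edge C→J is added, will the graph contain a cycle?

No

Adding C→J creates a cycle iff J can already reach C.
Explore from J: no path reaches C. The graph stays acyclic.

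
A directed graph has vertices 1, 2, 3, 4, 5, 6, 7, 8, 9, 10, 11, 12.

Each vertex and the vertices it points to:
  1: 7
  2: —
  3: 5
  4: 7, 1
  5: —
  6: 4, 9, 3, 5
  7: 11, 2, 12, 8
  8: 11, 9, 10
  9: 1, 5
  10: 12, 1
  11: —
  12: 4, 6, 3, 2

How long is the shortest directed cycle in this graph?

3

For each vertex v, BFS finds the shortest path from v back to v.
The shortest such closed walk is 7 → 12 → 4 → 7, length 3.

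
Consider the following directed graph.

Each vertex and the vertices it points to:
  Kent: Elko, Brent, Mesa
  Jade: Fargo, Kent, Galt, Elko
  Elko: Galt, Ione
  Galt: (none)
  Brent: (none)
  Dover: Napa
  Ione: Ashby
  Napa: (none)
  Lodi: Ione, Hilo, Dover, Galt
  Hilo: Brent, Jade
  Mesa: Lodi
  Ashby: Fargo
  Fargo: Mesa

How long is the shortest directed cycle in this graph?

For each vertex v, BFS finds the shortest path from v back to v.
The shortest such closed walk is Lodi → Hilo → Jade → Kent → Mesa → Lodi, length 5.

5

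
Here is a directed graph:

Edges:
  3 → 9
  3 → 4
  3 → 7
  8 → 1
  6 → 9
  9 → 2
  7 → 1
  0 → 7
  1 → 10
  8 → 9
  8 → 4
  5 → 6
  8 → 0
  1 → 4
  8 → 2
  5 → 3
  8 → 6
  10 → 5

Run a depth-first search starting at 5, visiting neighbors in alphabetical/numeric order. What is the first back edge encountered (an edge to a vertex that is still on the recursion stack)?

DFS from 5 (visiting neighbors in alphabetical/numeric order); mark gray on enter, black on exit:
5 gray
  3 gray
    4 gray
    4 black
    7 gray
      1 gray
        1→4: 4 black — skip
        10 gray
          10→5: 5 is gray → back edge
First back edge: 10 → 5.

10→5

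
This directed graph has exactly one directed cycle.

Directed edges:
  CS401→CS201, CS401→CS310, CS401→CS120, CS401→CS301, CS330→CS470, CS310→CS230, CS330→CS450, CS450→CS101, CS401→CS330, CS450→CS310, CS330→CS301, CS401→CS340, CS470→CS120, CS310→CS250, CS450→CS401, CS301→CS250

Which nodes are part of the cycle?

CS330, CS401, CS450

DFS with gray/black marking from CS450:
CS450 gray
  CS310 gray
    CS250 gray
    CS250 black
    CS230 gray
    CS230 black
  CS310 black
  CS101 gray
  CS101 black
  CS401 gray
    CS401→CS310: CS310 black — skip
    CS201 gray
    CS201 black
    CS301 gray
      CS301→CS250: CS250 black — skip
    CS301 black
    CS120 gray
    CS120 black
    CS330 gray
      CS470 gray
        CS470→CS120: CS120 black — skip
      CS470 black
      CS330→CS450: CS450 is gray → back edge
Back edge closes the cycle CS450 → CS401 → CS330 → CS450; its vertices are {CS330, CS401, CS450}.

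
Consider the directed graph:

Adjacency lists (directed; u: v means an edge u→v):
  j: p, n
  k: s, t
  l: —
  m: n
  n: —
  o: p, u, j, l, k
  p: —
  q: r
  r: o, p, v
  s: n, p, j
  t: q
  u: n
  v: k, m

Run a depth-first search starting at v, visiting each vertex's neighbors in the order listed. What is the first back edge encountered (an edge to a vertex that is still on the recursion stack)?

o->k

DFS from v (visiting each vertex's neighbors in the order listed); mark gray on enter, black on exit:
v gray
  k gray
    s gray
      n gray
      n black
      p gray
      p black
      j gray
        j→p: p black — skip
        j→n: n black — skip
      j black
    s black
    t gray
      q gray
        r gray
          o gray
            o→p: p black — skip
            u gray
              u→n: n black — skip
            u black
            o→j: j black — skip
            l gray
            l black
            o→k: k is gray → back edge
First back edge: o → k.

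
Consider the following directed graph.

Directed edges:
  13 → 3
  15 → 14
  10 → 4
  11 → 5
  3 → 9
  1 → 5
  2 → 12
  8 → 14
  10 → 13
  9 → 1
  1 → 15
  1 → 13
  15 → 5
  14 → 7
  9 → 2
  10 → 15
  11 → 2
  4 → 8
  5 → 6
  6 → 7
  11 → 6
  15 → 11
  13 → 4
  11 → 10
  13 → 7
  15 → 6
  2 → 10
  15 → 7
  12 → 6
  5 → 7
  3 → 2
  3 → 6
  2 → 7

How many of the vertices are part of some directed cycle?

A vertex is on a directed cycle iff it belongs to a strongly connected component of size ≥ 2 (or has a self-loop).
The vertices on cycles are {1, 2, 3, 9, 10, 11, 13, 15} — 8 in total.

8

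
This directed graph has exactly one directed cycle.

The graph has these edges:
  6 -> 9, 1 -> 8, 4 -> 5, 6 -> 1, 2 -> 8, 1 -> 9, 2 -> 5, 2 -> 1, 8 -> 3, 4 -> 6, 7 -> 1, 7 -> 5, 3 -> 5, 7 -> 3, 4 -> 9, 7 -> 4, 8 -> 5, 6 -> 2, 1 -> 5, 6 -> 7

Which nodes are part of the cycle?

DFS with gray/black marking from 6:
6 gray
  7 gray
    5 gray
    5 black
    4 gray
      4→5: 5 black — skip
      4→6: 6 is gray → back edge
Back edge closes the cycle 6 → 7 → 4 → 6; its vertices are {4, 6, 7}.

4, 6, 7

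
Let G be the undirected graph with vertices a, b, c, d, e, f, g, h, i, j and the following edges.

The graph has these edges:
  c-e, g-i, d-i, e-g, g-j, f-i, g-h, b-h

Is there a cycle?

No

DFS, tracking each vertex's parent; an edge to a visited non-parent vertex closes a cycle.
Start from a:
visit a (parent –)
visit b (parent –)
  visit h (parent b)
    h–b: parent, skip
    visit g (parent h)
      visit j (parent g)
        j–g: parent, skip
      visit e (parent g)
        visit c (parent e)
          c–e: parent, skip
        e–g: parent, skip
      visit i (parent g)
        i–g: parent, skip
        visit f (parent i)
          f–i: parent, skip
        visit d (parent i)
          d–i: parent, skip
      g–h: parent, skip
No non-parent visited neighbor found — the graph is a forest.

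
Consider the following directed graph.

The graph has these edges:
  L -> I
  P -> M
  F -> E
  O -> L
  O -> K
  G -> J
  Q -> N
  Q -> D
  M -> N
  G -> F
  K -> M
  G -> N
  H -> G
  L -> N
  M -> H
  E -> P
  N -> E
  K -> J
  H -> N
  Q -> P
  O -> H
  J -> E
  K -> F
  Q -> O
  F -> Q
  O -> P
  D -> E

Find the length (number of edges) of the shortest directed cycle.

For each vertex v, BFS finds the shortest path from v back to v.
The shortest such closed walk is Q → O → K → F → Q, length 4.

4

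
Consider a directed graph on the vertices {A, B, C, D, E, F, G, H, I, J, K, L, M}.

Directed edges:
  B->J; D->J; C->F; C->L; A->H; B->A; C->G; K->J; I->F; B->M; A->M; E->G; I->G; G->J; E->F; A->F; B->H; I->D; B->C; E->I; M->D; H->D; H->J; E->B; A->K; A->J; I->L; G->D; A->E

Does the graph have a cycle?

Yes

DFS with white/gray/black marking, starting from J:
J gray
J black
A gray
  E gray
    F gray
    F black
    G gray
      G→J: J black — skip
      D gray
        D→J: J black — skip
      D black
    G black
    I gray
      I→F: F black — skip
      I→G: G black — skip
      I→D: D black — skip
      L gray
      L black
    I black
    B gray
      H gray
        H→J: J black — skip
        H→D: D black — skip
      H black
      M gray
        M→D: D black — skip
      M black
      B→J: J black — skip
      C gray
        C→L: L black — skip
        C→F: F black — skip
        C→G: G black — skip
      C black
      B→A: A is gray → back edge
Back edge found, so a cycle exists: A → E → B → A.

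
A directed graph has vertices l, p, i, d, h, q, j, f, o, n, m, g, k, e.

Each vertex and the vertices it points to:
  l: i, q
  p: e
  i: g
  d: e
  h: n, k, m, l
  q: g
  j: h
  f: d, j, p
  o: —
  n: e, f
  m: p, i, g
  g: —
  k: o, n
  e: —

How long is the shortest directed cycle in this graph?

For each vertex v, BFS finds the shortest path from v back to v.
The shortest such closed walk is h → n → f → j → h, length 4.

4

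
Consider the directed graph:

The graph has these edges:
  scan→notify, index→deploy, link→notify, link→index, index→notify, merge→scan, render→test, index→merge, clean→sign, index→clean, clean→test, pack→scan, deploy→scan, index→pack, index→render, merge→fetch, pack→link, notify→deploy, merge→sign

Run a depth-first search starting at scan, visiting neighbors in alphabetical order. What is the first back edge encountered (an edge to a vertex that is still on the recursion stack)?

deploy->scan

DFS from scan (visiting neighbors in alphabetical order); mark gray on enter, black on exit:
scan gray
  notify gray
    deploy gray
      deploy→scan: scan is gray → back edge
First back edge: deploy → scan.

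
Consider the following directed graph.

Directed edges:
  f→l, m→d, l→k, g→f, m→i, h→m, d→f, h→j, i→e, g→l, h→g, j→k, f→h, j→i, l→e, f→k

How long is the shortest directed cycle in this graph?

For each vertex v, BFS finds the shortest path from v back to v.
The shortest such closed walk is h → g → f → h, length 3.

3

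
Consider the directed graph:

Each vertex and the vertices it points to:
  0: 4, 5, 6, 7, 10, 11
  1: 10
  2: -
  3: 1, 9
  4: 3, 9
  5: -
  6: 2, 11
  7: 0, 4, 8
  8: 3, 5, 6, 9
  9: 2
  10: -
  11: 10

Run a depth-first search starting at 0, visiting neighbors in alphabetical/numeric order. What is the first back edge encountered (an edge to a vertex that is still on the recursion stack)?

7->0

DFS from 0 (visiting neighbors in alphabetical/numeric order); mark gray on enter, black on exit:
0 gray
  4 gray
    3 gray
      1 gray
        10 gray
        10 black
      1 black
      9 gray
        2 gray
        2 black
      9 black
    3 black
    4→9: 9 black — skip
  4 black
  5 gray
  5 black
  6 gray
    6→2: 2 black — skip
    11 gray
      11→10: 10 black — skip
    11 black
  6 black
  7 gray
    7→0: 0 is gray → back edge
First back edge: 7 → 0.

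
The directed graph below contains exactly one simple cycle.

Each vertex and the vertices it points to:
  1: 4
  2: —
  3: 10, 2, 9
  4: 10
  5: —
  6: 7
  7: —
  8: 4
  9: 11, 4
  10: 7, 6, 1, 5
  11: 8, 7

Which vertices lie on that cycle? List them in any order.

1, 4, 10

DFS with gray/black marking from 10:
10 gray
  7 gray
  7 black
  6 gray
    6→7: 7 black — skip
  6 black
  1 gray
    4 gray
      4→10: 10 is gray → back edge
Back edge closes the cycle 10 → 1 → 4 → 10; its vertices are {1, 4, 10}.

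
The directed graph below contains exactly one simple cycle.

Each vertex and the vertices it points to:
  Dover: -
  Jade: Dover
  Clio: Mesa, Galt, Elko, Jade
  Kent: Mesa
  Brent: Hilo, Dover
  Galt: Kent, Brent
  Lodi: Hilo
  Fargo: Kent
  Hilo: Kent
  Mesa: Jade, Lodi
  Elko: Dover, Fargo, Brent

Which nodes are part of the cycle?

Hilo, Kent, Lodi, Mesa

DFS with gray/black marking from Mesa:
Mesa gray
  Jade gray
    Dover gray
    Dover black
  Jade black
  Lodi gray
    Hilo gray
      Kent gray
        Kent→Mesa: Mesa is gray → back edge
Back edge closes the cycle Mesa → Lodi → Hilo → Kent → Mesa; its vertices are {Hilo, Kent, Lodi, Mesa}.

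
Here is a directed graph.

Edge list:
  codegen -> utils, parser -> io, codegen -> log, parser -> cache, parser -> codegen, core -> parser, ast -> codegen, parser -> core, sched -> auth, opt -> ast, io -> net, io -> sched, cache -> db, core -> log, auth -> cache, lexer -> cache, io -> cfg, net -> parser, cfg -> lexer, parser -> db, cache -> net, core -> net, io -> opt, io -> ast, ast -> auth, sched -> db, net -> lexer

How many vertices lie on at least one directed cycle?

11

A vertex is on a directed cycle iff it belongs to a strongly connected component of size ≥ 2 (or has a self-loop).
The vertices on cycles are {io, ast, cfg, net, opt, auth, core, cache, lexer, sched, parser} — 11 in total.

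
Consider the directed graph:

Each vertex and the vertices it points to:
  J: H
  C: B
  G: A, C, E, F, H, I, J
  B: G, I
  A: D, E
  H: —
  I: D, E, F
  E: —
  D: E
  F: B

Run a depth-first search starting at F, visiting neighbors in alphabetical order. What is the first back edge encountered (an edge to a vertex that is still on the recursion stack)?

DFS from F (visiting neighbors in alphabetical order); mark gray on enter, black on exit:
F gray
  B gray
    G gray
      A gray
        D gray
          E gray
          E black
        D black
        A→E: E black — skip
      A black
      C gray
        C→B: B is gray → back edge
First back edge: C → B.

C->B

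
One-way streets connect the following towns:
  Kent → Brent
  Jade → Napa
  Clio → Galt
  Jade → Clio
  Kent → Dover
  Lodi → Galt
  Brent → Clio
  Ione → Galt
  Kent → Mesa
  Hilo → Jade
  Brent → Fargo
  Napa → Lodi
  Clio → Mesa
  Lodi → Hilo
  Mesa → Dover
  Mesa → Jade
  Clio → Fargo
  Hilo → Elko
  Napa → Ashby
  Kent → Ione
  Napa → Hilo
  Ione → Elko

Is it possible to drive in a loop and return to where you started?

Yes

DFS with white/gray/black marking, starting from Brent:
Brent gray
  Fargo gray
  Fargo black
  Clio gray
    Galt gray
    Galt black
    Clio→Fargo: Fargo black — skip
    Mesa gray
      Dover gray
      Dover black
      Jade gray
        Napa gray
          Ashby gray
          Ashby black
          Lodi gray
            Hilo gray
              Hilo→Jade: Jade is gray → back edge
Back edge found, so a cycle exists: Jade → Napa → Lodi → Hilo → Jade.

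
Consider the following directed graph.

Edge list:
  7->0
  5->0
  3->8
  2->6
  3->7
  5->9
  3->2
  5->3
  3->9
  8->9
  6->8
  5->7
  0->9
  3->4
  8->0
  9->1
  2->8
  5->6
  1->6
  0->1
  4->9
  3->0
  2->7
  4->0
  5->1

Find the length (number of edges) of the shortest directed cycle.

4

For each vertex v, BFS finds the shortest path from v back to v.
The shortest such closed walk is 1 → 6 → 8 → 0 → 1, length 4.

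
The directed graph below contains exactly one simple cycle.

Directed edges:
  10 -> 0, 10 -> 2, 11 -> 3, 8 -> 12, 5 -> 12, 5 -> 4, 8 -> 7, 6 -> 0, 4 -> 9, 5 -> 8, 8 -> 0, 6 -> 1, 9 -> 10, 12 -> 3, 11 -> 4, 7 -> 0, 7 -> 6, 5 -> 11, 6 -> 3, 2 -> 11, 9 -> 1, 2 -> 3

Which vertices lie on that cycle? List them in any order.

DFS with gray/black marking from 4:
4 gray
  9 gray
    10 gray
      2 gray
        3 gray
        3 black
        11 gray
          11→4: 4 is gray → back edge
Back edge closes the cycle 4 → 9 → 10 → 2 → 11 → 4; its vertices are {2, 4, 9, 10, 11}.

2, 4, 9, 10, 11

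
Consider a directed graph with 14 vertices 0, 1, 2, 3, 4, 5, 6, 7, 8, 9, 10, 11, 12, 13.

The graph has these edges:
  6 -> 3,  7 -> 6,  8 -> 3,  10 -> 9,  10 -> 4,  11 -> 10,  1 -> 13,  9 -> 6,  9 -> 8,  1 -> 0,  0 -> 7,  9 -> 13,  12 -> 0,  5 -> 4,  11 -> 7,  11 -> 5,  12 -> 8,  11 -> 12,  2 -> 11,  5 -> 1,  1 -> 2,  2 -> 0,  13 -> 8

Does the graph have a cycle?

Yes

DFS with white/gray/black marking, starting from 13:
13 gray
  8 gray
    3 gray
    3 black
  8 black
13 black
0 gray
  7 gray
    6 gray
      6→3: 3 black — skip
    6 black
  7 black
0 black
1 gray
  1→0: 0 black — skip
  1→13: 13 black — skip
  2 gray
    11 gray
      5 gray
        4 gray
        4 black
        5→1: 1 is gray → back edge
Back edge found, so a cycle exists: 1 → 2 → 11 → 5 → 1.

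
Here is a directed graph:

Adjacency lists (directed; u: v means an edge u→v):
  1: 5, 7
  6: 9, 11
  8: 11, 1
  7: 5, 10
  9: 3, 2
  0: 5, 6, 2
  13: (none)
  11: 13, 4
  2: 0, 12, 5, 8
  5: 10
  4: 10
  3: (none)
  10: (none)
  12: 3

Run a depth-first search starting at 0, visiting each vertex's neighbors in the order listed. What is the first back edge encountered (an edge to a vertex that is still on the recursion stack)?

DFS from 0 (visiting each vertex's neighbors in the order listed); mark gray on enter, black on exit:
0 gray
  5 gray
    10 gray
    10 black
  5 black
  6 gray
    9 gray
      3 gray
      3 black
      2 gray
        2→0: 0 is gray → back edge
First back edge: 2 → 0.

2->0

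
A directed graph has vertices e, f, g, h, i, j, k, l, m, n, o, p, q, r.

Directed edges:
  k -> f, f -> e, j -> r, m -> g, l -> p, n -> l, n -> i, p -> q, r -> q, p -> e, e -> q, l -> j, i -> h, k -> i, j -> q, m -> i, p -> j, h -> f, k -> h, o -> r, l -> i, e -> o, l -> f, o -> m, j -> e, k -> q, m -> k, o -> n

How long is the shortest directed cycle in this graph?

5

For each vertex v, BFS finds the shortest path from v back to v.
The shortest such closed walk is o → m → k → f → e → o, length 5.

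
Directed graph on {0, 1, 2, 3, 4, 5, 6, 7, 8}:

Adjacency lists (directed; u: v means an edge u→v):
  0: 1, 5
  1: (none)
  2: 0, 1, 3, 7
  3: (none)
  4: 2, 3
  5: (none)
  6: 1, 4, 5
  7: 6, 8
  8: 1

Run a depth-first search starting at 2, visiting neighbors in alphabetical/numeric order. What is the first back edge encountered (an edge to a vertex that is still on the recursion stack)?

DFS from 2 (visiting neighbors in alphabetical/numeric order); mark gray on enter, black on exit:
2 gray
  0 gray
    1 gray
    1 black
    5 gray
    5 black
  0 black
  2→1: 1 black — skip
  3 gray
  3 black
  7 gray
    6 gray
      6→1: 1 black — skip
      4 gray
        4→2: 2 is gray → back edge
First back edge: 4 → 2.

4->2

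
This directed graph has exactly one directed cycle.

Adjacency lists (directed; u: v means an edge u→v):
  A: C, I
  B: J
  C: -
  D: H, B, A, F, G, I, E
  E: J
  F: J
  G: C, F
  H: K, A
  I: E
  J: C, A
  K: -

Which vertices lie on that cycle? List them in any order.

A, E, I, J

DFS with gray/black marking from E:
E gray
  J gray
    C gray
    C black
    A gray
      A→C: C black — skip
      I gray
        I→E: E is gray → back edge
Back edge closes the cycle E → J → A → I → E; its vertices are {A, E, I, J}.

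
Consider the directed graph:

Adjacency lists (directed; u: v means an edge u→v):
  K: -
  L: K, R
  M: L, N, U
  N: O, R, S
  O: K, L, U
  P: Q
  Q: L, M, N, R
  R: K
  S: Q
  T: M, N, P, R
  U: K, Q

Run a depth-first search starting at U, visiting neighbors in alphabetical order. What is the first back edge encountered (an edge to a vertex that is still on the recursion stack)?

O→U

DFS from U (visiting neighbors in alphabetical order); mark gray on enter, black on exit:
U gray
  K gray
  K black
  Q gray
    L gray
      L→K: K black — skip
      R gray
        R→K: K black — skip
      R black
    L black
    M gray
      M→L: L black — skip
      N gray
        O gray
          O→K: K black — skip
          O→L: L black — skip
          O→U: U is gray → back edge
First back edge: O → U.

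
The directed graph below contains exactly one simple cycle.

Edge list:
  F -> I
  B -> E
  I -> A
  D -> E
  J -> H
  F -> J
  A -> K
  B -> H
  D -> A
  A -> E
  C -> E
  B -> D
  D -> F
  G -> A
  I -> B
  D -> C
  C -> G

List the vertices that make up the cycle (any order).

B, D, F, I

DFS with gray/black marking from D:
D gray
  A gray
    K gray
    K black
    E gray
    E black
  A black
  D→E: E black — skip
  C gray
    G gray
      G→A: A black — skip
    G black
    C→E: E black — skip
  C black
  F gray
    J gray
      H gray
      H black
    J black
    I gray
      I→A: A black — skip
      B gray
        B→H: H black — skip
        B→E: E black — skip
        B→D: D is gray → back edge
Back edge closes the cycle D → F → I → B → D; its vertices are {B, D, F, I}.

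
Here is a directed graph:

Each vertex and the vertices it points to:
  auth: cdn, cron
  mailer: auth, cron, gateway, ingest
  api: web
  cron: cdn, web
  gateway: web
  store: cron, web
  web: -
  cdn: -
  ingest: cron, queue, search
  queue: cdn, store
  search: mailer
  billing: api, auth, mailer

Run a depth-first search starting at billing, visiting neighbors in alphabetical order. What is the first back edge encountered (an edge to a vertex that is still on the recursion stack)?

DFS from billing (visiting neighbors in alphabetical order); mark gray on enter, black on exit:
billing gray
  api gray
    web gray
    web black
  api black
  auth gray
    cdn gray
    cdn black
    cron gray
      cron→cdn: cdn black — skip
      cron→web: web black — skip
    cron black
  auth black
  mailer gray
    mailer→auth: auth black — skip
    mailer→cron: cron black — skip
    gateway gray
      gateway→web: web black — skip
    gateway black
    ingest gray
      ingest→cron: cron black — skip
      queue gray
        queue→cdn: cdn black — skip
        store gray
          store→cron: cron black — skip
          store→web: web black — skip
        store black
      queue black
      search gray
        search→mailer: mailer is gray → back edge
First back edge: search → mailer.

search→mailer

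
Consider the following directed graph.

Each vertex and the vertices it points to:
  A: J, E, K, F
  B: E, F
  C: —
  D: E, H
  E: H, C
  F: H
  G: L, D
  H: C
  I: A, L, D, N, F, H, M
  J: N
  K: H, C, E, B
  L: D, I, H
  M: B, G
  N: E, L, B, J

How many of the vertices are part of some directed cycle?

7

A vertex is on a directed cycle iff it belongs to a strongly connected component of size ≥ 2 (or has a self-loop).
The vertices on cycles are {A, G, I, J, L, M, N} — 7 in total.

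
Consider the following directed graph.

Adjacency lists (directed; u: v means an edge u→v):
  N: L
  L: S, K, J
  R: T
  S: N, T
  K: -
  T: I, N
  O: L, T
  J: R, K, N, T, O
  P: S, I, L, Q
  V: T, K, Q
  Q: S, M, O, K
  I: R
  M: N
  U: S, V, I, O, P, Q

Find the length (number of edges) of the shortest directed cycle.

3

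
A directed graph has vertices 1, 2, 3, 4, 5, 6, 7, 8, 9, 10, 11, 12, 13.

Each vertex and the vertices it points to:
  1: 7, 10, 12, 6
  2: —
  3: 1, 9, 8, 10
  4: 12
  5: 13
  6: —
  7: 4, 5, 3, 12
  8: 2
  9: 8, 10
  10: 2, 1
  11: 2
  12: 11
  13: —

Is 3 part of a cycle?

Yes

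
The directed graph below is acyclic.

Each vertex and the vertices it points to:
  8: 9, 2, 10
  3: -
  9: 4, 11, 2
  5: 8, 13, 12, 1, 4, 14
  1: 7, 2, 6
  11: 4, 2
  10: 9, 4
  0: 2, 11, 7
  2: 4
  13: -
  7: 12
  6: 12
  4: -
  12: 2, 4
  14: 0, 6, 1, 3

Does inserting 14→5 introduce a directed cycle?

Yes

Adding 14→5 creates a cycle iff 5 can already reach 14.
Path from 5: 5 → 14.
So 5 → … → 14 → 5 is a cycle.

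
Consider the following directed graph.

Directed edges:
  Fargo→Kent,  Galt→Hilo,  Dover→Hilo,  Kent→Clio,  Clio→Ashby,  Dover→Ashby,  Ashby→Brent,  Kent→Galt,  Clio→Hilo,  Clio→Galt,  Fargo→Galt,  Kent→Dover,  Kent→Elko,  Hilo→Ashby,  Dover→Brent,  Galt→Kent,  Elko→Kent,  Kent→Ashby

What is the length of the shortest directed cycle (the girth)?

2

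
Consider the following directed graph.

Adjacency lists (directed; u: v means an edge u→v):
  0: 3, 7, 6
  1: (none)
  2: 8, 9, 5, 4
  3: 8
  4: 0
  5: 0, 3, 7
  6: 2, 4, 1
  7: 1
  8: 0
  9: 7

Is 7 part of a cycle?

7 lies on a cycle iff there is a path from 7 back to itself.
Exploring from 7, it never reaches itself; equivalently, its strongly connected component is a singleton.

No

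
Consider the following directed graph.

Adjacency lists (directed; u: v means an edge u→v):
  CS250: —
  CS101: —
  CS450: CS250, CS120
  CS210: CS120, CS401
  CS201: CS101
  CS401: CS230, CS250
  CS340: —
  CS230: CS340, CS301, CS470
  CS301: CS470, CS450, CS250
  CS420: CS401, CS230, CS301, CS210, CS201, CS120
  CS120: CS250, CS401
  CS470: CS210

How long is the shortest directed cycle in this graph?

For each vertex v, BFS finds the shortest path from v back to v.
The shortest such closed walk is CS230 → CS470 → CS210 → CS401 → CS230, length 4.

4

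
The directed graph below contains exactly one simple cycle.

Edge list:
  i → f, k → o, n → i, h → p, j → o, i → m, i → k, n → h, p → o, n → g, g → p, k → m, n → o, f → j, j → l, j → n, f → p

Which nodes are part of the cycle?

DFS with gray/black marking from n:
n gray
  i gray
    f gray
      p gray
        o gray
        o black
      p black
      j gray
        l gray
        l black
        j→n: n is gray → back edge
Back edge closes the cycle n → i → f → j → n; its vertices are {f, i, j, n}.

f, i, j, n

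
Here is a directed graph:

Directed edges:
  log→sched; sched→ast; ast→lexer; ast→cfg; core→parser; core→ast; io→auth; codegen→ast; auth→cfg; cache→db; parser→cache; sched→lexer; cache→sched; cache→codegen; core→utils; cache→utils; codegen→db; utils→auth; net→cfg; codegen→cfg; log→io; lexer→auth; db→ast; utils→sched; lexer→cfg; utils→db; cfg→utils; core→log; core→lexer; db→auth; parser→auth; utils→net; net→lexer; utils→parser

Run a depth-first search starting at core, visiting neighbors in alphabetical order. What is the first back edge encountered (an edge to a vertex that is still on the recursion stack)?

DFS from core (visiting neighbors in alphabetical order); mark gray on enter, black on exit:
core gray
  ast gray
    cfg gray
      utils gray
        auth gray
          auth→cfg: cfg is gray → back edge
First back edge: auth → cfg.

auth->cfg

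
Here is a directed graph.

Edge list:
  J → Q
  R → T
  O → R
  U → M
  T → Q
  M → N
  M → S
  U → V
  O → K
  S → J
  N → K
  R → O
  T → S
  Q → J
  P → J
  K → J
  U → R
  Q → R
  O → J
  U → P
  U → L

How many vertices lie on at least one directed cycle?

A vertex is on a directed cycle iff it belongs to a strongly connected component of size ≥ 2 (or has a self-loop).
The vertices on cycles are {J, K, O, Q, R, S, T} — 7 in total.

7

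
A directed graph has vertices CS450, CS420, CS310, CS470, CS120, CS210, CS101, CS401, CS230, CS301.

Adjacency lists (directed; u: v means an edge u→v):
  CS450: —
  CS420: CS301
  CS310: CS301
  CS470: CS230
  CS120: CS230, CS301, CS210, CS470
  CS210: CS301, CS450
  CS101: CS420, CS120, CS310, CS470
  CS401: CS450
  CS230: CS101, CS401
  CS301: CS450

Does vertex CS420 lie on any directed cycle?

CS420 lies on a cycle iff there is a path from CS420 back to itself.
Exploring from CS420, it never reaches itself; equivalently, its strongly connected component is a singleton.

No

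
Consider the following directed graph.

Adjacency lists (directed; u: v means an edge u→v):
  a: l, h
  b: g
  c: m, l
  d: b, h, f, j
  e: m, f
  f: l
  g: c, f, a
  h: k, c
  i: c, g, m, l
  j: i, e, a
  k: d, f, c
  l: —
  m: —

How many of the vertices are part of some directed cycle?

A vertex is on a directed cycle iff it belongs to a strongly connected component of size ≥ 2 (or has a self-loop).
The vertices on cycles are {a, b, d, g, h, i, j, k} — 8 in total.

8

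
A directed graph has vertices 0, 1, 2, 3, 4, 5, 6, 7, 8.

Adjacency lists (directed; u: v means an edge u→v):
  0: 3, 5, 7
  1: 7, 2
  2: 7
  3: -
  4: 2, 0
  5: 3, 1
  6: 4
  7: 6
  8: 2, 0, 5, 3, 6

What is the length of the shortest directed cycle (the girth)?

4

For each vertex v, BFS finds the shortest path from v back to v.
The shortest such closed walk is 6 → 4 → 0 → 7 → 6, length 4.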